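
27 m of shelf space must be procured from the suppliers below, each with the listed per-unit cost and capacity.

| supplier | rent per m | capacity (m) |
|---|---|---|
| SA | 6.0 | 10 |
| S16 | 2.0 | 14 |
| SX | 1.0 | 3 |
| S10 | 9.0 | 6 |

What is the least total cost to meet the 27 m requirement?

91

Cheapest first:
SX (1.0): use full 3 ; 24 m to go.
S16 (2.0): use full 14 ; 10 m to go.
Take 10 from SA at 6.0 ; need 0 more.
S10: unused.
Cost = 3×1.0 + 14×2.0 + 10×6.0 = 91.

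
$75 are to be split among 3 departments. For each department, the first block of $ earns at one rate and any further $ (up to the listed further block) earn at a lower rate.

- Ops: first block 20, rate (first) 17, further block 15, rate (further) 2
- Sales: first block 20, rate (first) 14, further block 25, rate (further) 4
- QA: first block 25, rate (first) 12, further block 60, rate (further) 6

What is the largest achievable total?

Order all 6 blocks by rate: Ops/tier1 17 > Sales/tier1 14 > QA/tier1 12 > QA/tier2 6 > Sales/tier2 4 > Ops/tier2 2.
Ops/tier1 (17): +20 — 55 left.
Sales tier1 at 14: fill all 20 — 35 left.
Fill QA tier1 block (25 at 12) — 10 left.
10 remain; put them into QA tier2 at 6.
Total = 17×20 + 14×20 + 12×25 + 6×10 = 980.

980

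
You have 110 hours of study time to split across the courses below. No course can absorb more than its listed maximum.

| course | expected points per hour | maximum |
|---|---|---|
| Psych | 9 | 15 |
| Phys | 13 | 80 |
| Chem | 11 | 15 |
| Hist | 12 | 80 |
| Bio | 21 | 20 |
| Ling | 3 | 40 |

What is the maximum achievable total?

1580

Order the courses by expected points per hour: Bio 21 > Phys 13 > Hist 12 > Chem 11 > Psych 9 > Ling 3.
Give Bio 20 to hit its cap of 20 — 90 left.
Give Phys 80 to hit its cap of 80 — 10 left.
Hist: +10 (room for 80) → 10. Pool exhausted.
Total = 13×80 + 12×10 + 21×20 = 1580.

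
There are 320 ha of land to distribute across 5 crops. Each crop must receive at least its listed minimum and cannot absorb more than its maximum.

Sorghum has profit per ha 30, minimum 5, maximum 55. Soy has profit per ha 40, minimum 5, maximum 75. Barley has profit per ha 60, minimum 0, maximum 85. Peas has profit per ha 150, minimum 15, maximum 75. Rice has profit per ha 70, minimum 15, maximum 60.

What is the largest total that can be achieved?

Meeting every minimum uses 5+5+0+15+15 = 40 ha, leaving 280.
Highest profit per ha first: Peas 150 > Rice 70 > Barley 60 > Soy 40 > Sorghum 30.
Give Peas 60 more to hit its cap of 75 → 220 left.
Rice: +45 to 60 (cap) → 175 left.
Give Barley 85 more to hit its cap of 85 → 90 left.
Soy: +70 to 75 (cap) → 20 left.
Only 20 left; Sorghum takes them to reach 25.
Total = 30×25 + 40×75 + 60×85 + 150×75 + 70×60 = 24300.

24300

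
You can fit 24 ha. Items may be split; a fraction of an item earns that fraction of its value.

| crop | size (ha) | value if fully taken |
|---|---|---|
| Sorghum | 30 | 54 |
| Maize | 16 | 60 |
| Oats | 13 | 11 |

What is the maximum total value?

Best value per unit of size first: Maize 60/16≈3.75, Sorghum 54/30≈1.8, Oats 11/13≈0.846.
Maize: take in full, 16 ha for value 60 — 8 left.
Only 8 ha remain; take 8/30 of Sorghum for value 54×8/30 = 14.4.
Total value = 74.4.

74.4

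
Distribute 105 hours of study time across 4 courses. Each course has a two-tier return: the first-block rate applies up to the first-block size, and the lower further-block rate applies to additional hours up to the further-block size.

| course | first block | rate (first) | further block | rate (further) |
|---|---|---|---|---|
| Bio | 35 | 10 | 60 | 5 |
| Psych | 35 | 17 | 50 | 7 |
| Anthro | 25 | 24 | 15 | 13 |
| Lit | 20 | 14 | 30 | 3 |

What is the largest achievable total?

1770

Order all 8 blocks by rate: Anthro/T1 24 > Psych/T1 17 > Lit/T1 14 > Anthro/T2 13 > Bio/T1 10 > Psych/T2 7 > Bio/T2 5 > Lit/T2 3.
Fill Anthro T1 block (25 at 24) ; 80 left.
Fill Psych T1 block (35 at 17) ; 45 left.
Lit/T1 (14): +20 ; 25 left.
Fill Anthro T2 block (15 at 13) ; 10 left.
Bio T1 at 10: only 10 left, fill 10.
Total = 24×25 + 17×35 + 14×20 + 13×15 + 10×10 = 1770.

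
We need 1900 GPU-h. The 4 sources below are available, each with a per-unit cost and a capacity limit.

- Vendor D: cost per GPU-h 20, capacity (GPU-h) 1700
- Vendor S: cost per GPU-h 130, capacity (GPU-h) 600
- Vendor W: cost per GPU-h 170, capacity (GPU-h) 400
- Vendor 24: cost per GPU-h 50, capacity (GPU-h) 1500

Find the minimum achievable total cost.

44000

Cheapest first:
Vendor D (20): use full 1700 — 200 GPU-h to go.
Vendor 24 at 50: take 200 of its 1500 — requirement met.
Vendor S, Vendor W: unused.
Cost = 1700×20 + 200×50 = 44000.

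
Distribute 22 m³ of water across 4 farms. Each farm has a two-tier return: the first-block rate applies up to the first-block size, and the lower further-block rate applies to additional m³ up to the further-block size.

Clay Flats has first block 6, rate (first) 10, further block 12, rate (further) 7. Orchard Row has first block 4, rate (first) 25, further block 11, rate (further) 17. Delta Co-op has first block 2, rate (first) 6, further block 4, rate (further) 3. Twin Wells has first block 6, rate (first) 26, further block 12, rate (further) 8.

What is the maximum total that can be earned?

Treat each block as its own option and order by rate: Twin Wells/first 26 > Orchard Row/first 25 > Orchard Row/second 17 > Clay Flats/first 10 > Twin Wells/second 8 > Clay Flats/second 7 > Delta Co-op/first 6 > Delta Co-op/second 3.
Fill Twin Wells first block (6 at 26) → 16 left.
Orchard Row first at 25: fill all 4 → 12 left.
Fill Orchard Row second block (11 at 17) → 1 left.
1 remain; put them into Clay Flats first at 10.
Total = 26×6 + 25×4 + 17×11 + 10×1 = 453.

453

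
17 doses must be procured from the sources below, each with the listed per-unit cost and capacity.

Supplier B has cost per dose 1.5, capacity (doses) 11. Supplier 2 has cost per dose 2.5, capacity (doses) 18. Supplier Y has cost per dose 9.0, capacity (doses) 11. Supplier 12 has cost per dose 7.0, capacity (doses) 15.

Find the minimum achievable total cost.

31.5

Fill from the cheapest source first.
Supplier B at 1.5: take all 11 doses ; 6 still needed.
Take 6 from Supplier 2 at 2.5 to finish.
Supplier 12, Supplier Y: unused.
Cost = 11×1.5 + 6×2.5 = 31.5.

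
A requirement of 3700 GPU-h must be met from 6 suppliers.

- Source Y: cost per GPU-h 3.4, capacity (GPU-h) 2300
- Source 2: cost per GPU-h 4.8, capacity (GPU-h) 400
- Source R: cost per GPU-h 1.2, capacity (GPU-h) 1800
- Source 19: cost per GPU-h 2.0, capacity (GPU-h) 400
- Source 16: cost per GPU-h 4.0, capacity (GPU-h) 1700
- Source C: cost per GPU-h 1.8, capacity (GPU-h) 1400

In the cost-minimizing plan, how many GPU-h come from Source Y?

100

Use suppliers in increasing cost order.
Source R (1.2): use full 1800 ; 1900 GPU-h to go.
Source C at 1.8: take all 1400 GPU-h ; 500 still needed.
Take 400 from Source 19 at 2.0 ; need 100 more.
Take 100 from Source Y at 3.4 to finish.
Source 16, Source 2: unused.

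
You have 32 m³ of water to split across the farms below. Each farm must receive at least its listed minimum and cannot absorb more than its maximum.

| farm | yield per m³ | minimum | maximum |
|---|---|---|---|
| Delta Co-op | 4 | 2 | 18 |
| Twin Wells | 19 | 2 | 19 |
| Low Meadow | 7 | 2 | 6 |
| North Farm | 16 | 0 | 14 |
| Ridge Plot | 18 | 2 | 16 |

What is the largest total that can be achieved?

545

Meeting every minimum uses 2+2+2+0+2 = 8 m³, leaving 24.
Rank by yield per m³: Twin Wells 19 > Ridge Plot 18 > North Farm 16 > Low Meadow 7 > Delta Co-op 4.
Give Twin Wells 17 more to hit its cap of 19 — 7 left.
Ridge Plot: +7 (room for 14) → 9. Pool exhausted.
Total = 4×2 + 19×19 + 7×2 + 18×9 = 545.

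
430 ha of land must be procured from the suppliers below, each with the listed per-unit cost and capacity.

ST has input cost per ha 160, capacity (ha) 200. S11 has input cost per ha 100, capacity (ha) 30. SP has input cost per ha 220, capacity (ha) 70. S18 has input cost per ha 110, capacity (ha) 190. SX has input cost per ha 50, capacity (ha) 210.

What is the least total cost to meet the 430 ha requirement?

34400

Use suppliers in increasing cost order.
SX (50): use full 210 ; 220 ha to go.
Take 30 from S11 at 100 ; need 190 more.
S18 (110): use full 190 ; 0 ha to go.
ST, SP: unused.
Cost = 210×50 + 30×100 + 190×110 = 34400.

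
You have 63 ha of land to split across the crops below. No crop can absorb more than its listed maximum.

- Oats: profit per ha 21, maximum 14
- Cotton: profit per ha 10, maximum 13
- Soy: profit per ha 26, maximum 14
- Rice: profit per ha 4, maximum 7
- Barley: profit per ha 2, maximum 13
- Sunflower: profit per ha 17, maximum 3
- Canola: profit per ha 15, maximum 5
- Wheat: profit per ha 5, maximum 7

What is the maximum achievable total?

977

Rank by profit per ha: Soy 26 > Oats 21 > Sunflower 17 > Canola 15 > Cotton 10 > Wheat 5 > Rice 4 > Barley 2.
Soy takes 14 to reach its cap of 14 → 49 left.
Oats: +14 to 14 (cap) → 35 left.
Sunflower: +3 to 3 (cap) → 32 left.
Give Canola 5 to hit its cap of 5 → 27 left.
Cotton takes 13 to reach its cap of 13 → 14 left.
Wheat takes 7 to reach its cap of 7 → 7 left.
Rice: +7 to 7 (cap) → 0 left.
Total = 21×14 + 10×13 + 26×14 + 4×7 + 17×3 + 15×5 + 5×7 = 977.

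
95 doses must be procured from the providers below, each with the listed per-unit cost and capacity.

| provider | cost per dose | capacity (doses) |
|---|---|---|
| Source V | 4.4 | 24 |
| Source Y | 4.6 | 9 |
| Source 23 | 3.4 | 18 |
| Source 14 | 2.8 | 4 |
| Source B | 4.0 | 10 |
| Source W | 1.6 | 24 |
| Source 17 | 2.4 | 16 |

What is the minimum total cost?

290.4

Fill from the cheapest provider first.
Source W (1.6): use full 24 — 71 doses to go.
Take 16 from Source 17 at 2.4 — need 55 more.
Source 14 (2.8): use full 4 — 51 doses to go.
Source 23 (3.4): use full 18 — 33 doses to go.
Source B (4.0): use full 10 — 23 doses to go.
Take 23 from Source V at 4.4 to finish.
Source Y: unused.
Cost = 24×1.6 + 16×2.4 + 4×2.8 + 18×3.4 + 10×4.0 + 23×4.4 = 290.4.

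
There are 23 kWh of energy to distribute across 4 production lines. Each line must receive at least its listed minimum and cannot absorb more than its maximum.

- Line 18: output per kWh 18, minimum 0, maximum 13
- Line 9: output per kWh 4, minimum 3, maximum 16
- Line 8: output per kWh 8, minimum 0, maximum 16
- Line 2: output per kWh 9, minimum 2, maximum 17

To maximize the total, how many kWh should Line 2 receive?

Meeting every minimum uses 0+3+0+2 = 5 kWh, leaving 18.
Highest output per kWh first: Line 18 18 > Line 2 9 > Line 8 8 > Line 9 4.
Line 18 takes 13 more to reach its cap of 13 ; 5 left.
Only 5 left; Line 2 takes them to reach 7.

7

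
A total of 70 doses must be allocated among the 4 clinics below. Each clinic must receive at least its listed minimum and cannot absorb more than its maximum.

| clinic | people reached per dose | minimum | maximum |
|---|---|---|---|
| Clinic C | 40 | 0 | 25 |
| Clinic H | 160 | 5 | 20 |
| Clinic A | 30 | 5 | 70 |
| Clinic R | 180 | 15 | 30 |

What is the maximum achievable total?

Meeting every minimum uses 0+5+5+15 = 25 doses, leaving 45.
Order the clinics by people reached per dose: Clinic R 180 > Clinic H 160 > Clinic C 40 > Clinic A 30.
Clinic R takes 15 more to reach its cap of 30 ; 30 left.
Clinic H: +15 to 20 (cap) ; 15 left.
Clinic C: +15 (room for 25) → 15. Pool exhausted.
Total = 40×15 + 160×20 + 30×5 + 180×30 = 9350.

9350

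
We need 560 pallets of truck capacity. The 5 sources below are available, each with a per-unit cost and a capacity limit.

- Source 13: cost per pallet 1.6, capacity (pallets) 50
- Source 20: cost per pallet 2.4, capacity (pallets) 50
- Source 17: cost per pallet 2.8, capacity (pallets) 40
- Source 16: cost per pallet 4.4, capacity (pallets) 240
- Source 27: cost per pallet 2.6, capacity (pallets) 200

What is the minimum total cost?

1800

Cheapest first:
Source 13 at 1.6: take all 50 pallets → 510 still needed.
Source 20 at 2.4: take all 50 pallets → 460 still needed.
Take 200 from Source 27 at 2.6 → need 260 more.
Source 17 (2.8): use full 40 → 220 pallets to go.
Source 16 at 4.4: take 220 of its 240 → requirement met.
Cost = 50×1.6 + 50×2.4 + 200×2.6 + 40×2.8 + 220×4.4 = 1800.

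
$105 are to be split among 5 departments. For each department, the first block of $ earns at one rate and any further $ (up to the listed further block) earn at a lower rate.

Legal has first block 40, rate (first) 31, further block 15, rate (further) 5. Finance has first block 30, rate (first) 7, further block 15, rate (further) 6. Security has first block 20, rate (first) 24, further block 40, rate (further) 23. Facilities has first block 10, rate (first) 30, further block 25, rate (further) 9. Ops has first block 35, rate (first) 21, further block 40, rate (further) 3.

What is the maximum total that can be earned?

Treat each block as its own option and order by rate: Legal/T1 31 > Facilities/T1 30 > Security/T1 24 > Security/T2 23 > Ops/T1 21 > Facilities/T2 9 > Finance/T1 7 > Finance/T2 6 > Legal/T2 5 > Ops/T2 3.
Legal/T1 (31): +40 → 65 left.
Facilities T1 at 30: fill all 10 → 55 left.
Security/T1 (24): +20 → 35 left.
35 remain; put them into Security T2 at 23.
Total = 31×40 + 30×10 + 24×20 + 23×35 = 2825.

2825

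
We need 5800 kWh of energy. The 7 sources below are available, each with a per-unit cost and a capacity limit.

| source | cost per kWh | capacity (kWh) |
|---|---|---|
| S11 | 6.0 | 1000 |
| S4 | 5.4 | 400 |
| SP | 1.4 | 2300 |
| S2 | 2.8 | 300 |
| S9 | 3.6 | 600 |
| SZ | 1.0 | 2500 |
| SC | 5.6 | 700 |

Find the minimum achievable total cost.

Fill from the cheapest source first.
Take 2500 from SZ at 1.0 ; need 3300 more.
SP at 1.4: take all 2300 kWh ; 1000 still needed.
S2 at 2.8: take all 300 kWh ; 700 still needed.
S9 at 3.6: take all 600 kWh ; 100 still needed.
Take 100 from S4 at 5.4 to finish.
SC, S11: unused.
Cost = 2500×1.0 + 2300×1.4 + 300×2.8 + 600×3.6 + 100×5.4 = 9260.

9260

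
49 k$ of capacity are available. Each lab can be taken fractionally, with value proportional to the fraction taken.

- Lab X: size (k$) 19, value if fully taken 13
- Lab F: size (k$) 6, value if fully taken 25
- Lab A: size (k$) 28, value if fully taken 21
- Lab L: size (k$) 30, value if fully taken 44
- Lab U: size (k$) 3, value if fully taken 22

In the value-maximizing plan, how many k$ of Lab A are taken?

10

Rank by value-to-size ratio: Lab U 22/3≈7.33, Lab F 25/6≈4.17, Lab L 44/30≈1.47, Lab A 21/28≈0.75, Lab X 13/19≈0.684.
Lab U: take in full, 3 k$ for value 22 — 46 left.
Take all of Lab F (6 k$, value 25) — 40 k$ left.
Lab L: take in full, 30 k$ for value 44 — 10 left.
10 k$ left: a 10/28 share of Lab A gives 21×10/28 = 7.5.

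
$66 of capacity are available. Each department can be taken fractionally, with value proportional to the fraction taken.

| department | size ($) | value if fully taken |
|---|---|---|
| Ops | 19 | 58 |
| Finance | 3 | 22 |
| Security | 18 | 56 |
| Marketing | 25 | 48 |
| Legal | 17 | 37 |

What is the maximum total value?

Rank by value-to-size ratio: Finance 22/3≈7.33, Security 56/18≈3.11, Ops 58/19≈3.05, Legal 37/17≈2.18, Marketing 48/25≈1.92.
All 3 $ of Finance fit (value 22) ; 63 remain.
Take all of Security (18 $, value 56) ; 45 $ left.
Take all of Ops (19 $, value 58) ; 26 $ left.
Take all of Legal (17 $, value 37) ; 9 $ left.
9 $ left: a 9/25 share of Marketing gives 48×9/25 = 17.28.
Total value = 190.28.

190.28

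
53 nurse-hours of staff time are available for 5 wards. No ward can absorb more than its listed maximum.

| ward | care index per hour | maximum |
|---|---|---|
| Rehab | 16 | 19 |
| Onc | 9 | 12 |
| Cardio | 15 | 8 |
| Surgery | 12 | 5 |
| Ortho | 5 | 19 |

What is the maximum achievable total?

637

Highest care index per hour first: Rehab 16 > Cardio 15 > Surgery 12 > Onc 9 > Ortho 5.
Rehab takes 19 to reach its cap of 19 → 34 left.
Cardio: +8 to 8 (cap) → 26 left.
Surgery takes 5 to reach its cap of 5 → 21 left.
Onc takes 12 to reach its cap of 12 → 9 left.
Ortho: +9 (room for 19) → 9. Pool exhausted.
Total = 16×19 + 9×12 + 15×8 + 12×5 + 5×9 = 637.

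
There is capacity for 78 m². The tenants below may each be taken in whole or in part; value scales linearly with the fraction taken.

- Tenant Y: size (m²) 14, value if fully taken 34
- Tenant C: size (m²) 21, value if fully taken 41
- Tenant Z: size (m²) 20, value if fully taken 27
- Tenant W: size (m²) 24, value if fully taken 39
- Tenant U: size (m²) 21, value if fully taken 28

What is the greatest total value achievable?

139.65

Best value per unit of size first: Tenant Y 34/14≈2.43, Tenant C 41/21≈1.95, Tenant W 39/24≈1.62, Tenant Z 27/20≈1.35, Tenant U 28/21≈1.33.
Tenant Y: take in full, 14 m² for value 34 — 64 left.
Tenant C: take in full, 21 m² for value 41 — 43 left.
Tenant W: take in full, 24 m² for value 39 — 19 left.
19 m² left: a 19/20 share of Tenant Z gives 27×19/20 = 25.65.
Total value = 139.65.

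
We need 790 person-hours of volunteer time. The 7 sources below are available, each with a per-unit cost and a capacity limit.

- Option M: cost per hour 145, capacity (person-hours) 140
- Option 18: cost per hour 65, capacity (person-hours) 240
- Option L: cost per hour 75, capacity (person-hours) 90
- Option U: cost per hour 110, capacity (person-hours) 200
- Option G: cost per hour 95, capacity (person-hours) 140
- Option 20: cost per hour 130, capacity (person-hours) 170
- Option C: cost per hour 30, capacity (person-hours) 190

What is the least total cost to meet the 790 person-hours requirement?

Cheapest first:
Take 190 from Option C at 30 → need 600 more.
Option 18 at 65: take all 240 person-hours → 360 still needed.
Option L (75): use full 90 → 270 person-hours to go.
Option G (95): use full 140 → 130 person-hours to go.
Option U at 110: take 130 of its 200 → requirement met.
Option 20, Option M: unused.
Cost = 190×30 + 240×65 + 90×75 + 140×95 + 130×110 = 55650.

55650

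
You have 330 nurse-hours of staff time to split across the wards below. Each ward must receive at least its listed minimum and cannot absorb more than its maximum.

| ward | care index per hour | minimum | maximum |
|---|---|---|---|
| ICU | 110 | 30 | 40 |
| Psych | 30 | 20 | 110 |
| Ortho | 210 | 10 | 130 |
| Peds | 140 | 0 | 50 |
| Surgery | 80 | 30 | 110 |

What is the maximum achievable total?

Meeting every minimum uses 30+20+10+0+30 = 90 nurse-hours, leaving 240.
Order the wards by care index per hour: Ortho 210 > Peds 140 > ICU 110 > Surgery 80 > Psych 30.
Ortho takes 120 more to reach its cap of 130 — 120 left.
Give Peds 50 more to hit its cap of 50 — 70 left.
ICU: +10 to 40 (cap) — 60 left.
Surgery has room for 80 more but only 60 remain, so it gets 90.
Total = 110×40 + 30×20 + 210×130 + 140×50 + 80×90 = 46500.

46500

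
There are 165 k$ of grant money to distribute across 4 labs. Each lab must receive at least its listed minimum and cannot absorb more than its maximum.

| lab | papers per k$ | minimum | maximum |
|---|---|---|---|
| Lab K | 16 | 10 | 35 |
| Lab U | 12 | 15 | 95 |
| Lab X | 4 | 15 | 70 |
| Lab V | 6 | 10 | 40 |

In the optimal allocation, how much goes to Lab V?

20

Meeting every minimum uses 10+15+15+10 = 50 k$, leaving 115.
Order the labs by papers per k$: Lab K 16 > Lab U 12 > Lab V 6 > Lab X 4.
Lab K takes 25 more to reach its cap of 35 — 90 left.
Lab U takes 80 more to reach its cap of 95 — 10 left.
Lab V has room for 30 more but only 10 remain, so it gets 20.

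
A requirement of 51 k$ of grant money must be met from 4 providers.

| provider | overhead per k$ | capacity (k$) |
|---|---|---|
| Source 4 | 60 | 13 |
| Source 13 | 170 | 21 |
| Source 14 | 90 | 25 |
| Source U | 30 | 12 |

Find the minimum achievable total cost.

3560

Use providers in increasing cost order.
Source U (30): use full 12 → 39 k$ to go.
Take 13 from Source 4 at 60 → need 26 more.
Take 25 from Source 14 at 90 → need 1 more.
Source 13 at 170: take 1 of its 21 → requirement met.
Cost = 12×30 + 13×60 + 25×90 + 1×170 = 3560.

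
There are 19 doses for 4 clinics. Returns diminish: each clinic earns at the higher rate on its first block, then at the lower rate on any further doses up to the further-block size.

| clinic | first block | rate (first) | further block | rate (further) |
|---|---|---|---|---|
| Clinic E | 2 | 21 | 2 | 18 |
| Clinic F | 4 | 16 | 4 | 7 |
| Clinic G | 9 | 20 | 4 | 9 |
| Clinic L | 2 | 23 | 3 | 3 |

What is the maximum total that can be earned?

368

Treat each block as its own option and order by rate: Clinic L/T1 23 > Clinic E/T1 21 > Clinic G/T1 20 > Clinic E/T2 18 > Clinic F/T1 16 > Clinic G/T2 9 > Clinic F/T2 7 > Clinic L/T2 3.
Clinic L T1 at 23: fill all 2 → 17 left.
Clinic E/T1 (21): +2 → 15 left.
Fill Clinic G T1 block (9 at 20) → 6 left.
Clinic E T2 at 18: fill all 2 → 4 left.
Clinic F/T1 (16): +4 → 0 left.
Total = 23×2 + 21×2 + 20×9 + 18×2 + 16×4 = 368.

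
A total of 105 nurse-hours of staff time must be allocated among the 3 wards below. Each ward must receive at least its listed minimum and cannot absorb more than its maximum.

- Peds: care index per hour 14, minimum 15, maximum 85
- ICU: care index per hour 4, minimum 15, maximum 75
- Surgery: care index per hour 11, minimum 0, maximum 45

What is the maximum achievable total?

1305

Meeting every minimum uses 15+15+0 = 30 nurse-hours, leaving 75.
Rank by care index per hour: Peds 14 > Surgery 11 > ICU 4.
Peds: +70 to 85 (cap) → 5 left.
Surgery has room for 45 more but only 5 remain, so it gets 5.
Total = 14×85 + 4×15 + 11×5 = 1305.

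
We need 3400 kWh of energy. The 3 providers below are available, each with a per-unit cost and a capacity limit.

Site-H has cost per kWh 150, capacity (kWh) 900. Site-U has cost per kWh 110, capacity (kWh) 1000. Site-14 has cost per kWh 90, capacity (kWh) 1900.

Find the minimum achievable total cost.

Cheapest first:
Take 1900 from Site-14 at 90 → need 1500 more.
Take 1000 from Site-U at 110 → need 500 more.
Site-H at 150: take 500 of its 900 → requirement met.
Cost = 1900×90 + 1000×110 + 500×150 = 356000.

356000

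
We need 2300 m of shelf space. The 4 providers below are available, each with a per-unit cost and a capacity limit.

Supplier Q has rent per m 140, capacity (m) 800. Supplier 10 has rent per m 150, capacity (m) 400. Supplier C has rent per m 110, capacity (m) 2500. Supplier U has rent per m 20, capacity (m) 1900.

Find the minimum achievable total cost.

Fill from the cheapest provider first.
Supplier U at 20: take all 1900 m → 400 still needed.
Supplier C at 110: take 400 of its 2500 → requirement met.
Supplier Q, Supplier 10: unused.
Cost = 1900×20 + 400×110 = 82000.

82000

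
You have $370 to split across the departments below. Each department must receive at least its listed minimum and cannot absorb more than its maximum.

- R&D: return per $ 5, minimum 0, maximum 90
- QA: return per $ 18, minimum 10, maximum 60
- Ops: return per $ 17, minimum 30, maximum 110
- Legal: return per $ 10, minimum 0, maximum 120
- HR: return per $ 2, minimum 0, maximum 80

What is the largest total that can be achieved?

4550

Meeting every minimum uses 0+10+30+0+0 = 40 $, leaving 330.
Highest return per $ first: QA 18 > Ops 17 > Legal 10 > R&D 5 > HR 2.
Give QA 50 more to hit its cap of 60 — 280 left.
Ops: +80 to 110 (cap) — 200 left.
Give Legal 120 more to hit its cap of 120 — 80 left.
R&D has room for 90 more but only 80 remain, so it gets 80.
Total = 5×80 + 18×60 + 17×110 + 10×120 = 4550.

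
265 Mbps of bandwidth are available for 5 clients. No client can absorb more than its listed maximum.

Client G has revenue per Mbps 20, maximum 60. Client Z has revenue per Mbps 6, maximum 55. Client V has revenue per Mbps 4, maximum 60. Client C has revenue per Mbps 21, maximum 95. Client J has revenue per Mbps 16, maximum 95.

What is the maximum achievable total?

Order the clients by revenue per Mbps: Client C 21 > Client G 20 > Client J 16 > Client Z 6 > Client V 4.
Give Client C 95 to hit its cap of 95 — 170 left.
Client G takes 60 to reach its cap of 60 — 110 left.
Give Client J 95 to hit its cap of 95 — 15 left.
Only 15 left; Client Z takes them to reach 15.
Total = 20×60 + 6×15 + 21×95 + 16×95 = 4805.

4805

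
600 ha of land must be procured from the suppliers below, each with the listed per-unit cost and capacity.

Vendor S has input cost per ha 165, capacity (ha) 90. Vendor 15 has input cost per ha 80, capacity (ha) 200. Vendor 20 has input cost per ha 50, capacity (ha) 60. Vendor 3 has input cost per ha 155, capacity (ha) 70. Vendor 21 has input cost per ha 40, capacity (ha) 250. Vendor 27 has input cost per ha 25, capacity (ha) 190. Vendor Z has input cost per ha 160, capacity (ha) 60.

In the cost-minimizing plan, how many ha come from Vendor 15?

Use suppliers in increasing cost order.
Vendor 27 (25): use full 190 — 410 ha to go.
Vendor 21 (40): use full 250 — 160 ha to go.
Vendor 20 at 50: take all 60 ha — 100 still needed.
Take 100 from Vendor 15 at 80 to finish.
Vendor 3, Vendor Z, Vendor S: unused.

100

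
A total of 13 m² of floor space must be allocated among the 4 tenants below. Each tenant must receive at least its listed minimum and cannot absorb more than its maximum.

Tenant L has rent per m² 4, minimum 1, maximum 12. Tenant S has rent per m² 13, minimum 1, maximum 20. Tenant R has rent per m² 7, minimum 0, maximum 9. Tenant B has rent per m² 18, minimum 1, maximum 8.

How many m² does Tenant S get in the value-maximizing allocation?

4

Meeting every minimum uses 1+1+0+1 = 3 m², leaving 10.
Order the tenants by rent per m²: Tenant B 18 > Tenant S 13 > Tenant R 7 > Tenant L 4.
Tenant B: +7 to 8 (cap) — 3 left.
Tenant S: +3 (room for 19) → 4. Pool exhausted.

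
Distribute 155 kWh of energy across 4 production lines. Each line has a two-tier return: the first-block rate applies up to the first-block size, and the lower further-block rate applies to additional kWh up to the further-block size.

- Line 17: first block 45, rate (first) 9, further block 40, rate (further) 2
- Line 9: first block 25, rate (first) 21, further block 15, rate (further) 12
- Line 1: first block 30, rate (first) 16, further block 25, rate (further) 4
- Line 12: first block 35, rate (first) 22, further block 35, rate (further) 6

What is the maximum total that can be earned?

2390

Treat each block as its own option and order by rate: Line 12/tier1 22 > Line 9/tier1 21 > Line 1/tier1 16 > Line 9/tier2 12 > Line 17/tier1 9 > Line 12/tier2 6 > Line 1/tier2 4 > Line 17/tier2 2.
Line 12 tier1 at 22: fill all 35 ; 120 left.
Line 9/tier1 (21): +25 ; 95 left.
Fill Line 1 tier1 block (30 at 16) ; 65 left.
Fill Line 9 tier2 block (15 at 12) ; 50 left.
Line 17/tier1 (9): +45 ; 5 left.
5 remain; put them into Line 12 tier2 at 6.
Total = 22×35 + 21×25 + 16×30 + 12×15 + 9×45 + 6×5 = 2390.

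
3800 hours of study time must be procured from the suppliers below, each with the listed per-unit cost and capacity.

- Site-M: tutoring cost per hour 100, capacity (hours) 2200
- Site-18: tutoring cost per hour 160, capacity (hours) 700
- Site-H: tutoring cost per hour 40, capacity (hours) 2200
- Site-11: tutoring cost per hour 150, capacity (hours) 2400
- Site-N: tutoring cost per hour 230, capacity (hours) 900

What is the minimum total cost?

Cheapest first:
Site-H (40): use full 2200 → 1600 hours to go.
Site-M at 100: take 1600 of its 2200 → requirement met.
Site-11, Site-18, Site-N: unused.
Cost = 2200×40 + 1600×100 = 248000.

248000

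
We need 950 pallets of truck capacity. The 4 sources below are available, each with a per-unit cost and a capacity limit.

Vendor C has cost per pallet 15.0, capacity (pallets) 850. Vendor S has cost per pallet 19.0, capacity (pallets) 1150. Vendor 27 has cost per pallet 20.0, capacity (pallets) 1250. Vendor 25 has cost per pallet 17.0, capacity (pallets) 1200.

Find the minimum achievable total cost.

14450

Cheapest first:
Take 850 from Vendor C at 15.0 ; need 100 more.
Vendor 25 (17.0): take the remaining 100 ; done.
Vendor S, Vendor 27: unused.
Cost = 850×15.0 + 100×17.0 = 14450.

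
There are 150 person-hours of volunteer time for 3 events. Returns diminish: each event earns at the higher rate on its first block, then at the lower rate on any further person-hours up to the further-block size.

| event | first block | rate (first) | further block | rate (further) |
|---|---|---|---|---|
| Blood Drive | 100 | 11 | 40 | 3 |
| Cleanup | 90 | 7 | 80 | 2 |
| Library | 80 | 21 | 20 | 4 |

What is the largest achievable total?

Rank every tier by rate: Library/first 21 > Blood Drive/first 11 > Cleanup/first 7 > Library/second 4 > Blood Drive/second 3 > Cleanup/second 2.
Library/first (21): +80 ; 70 left.
Blood Drive first at 11: only 70 left, fill 70.
Total = 21×80 + 11×70 = 2450.

2450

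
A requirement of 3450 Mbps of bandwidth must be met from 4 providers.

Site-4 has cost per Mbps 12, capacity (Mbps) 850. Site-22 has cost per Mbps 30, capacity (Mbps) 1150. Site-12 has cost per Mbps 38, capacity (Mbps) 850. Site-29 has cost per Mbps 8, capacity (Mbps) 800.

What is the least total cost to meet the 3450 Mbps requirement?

75800

Fill from the cheapest provider first.
Site-29 (8): use full 800 ; 2650 Mbps to go.
Take 850 from Site-4 at 12 ; need 1800 more.
Site-22 at 30: take all 1150 Mbps ; 650 still needed.
Take 650 from Site-12 at 38 to finish.
Cost = 800×8 + 850×12 + 1150×30 + 650×38 = 75800.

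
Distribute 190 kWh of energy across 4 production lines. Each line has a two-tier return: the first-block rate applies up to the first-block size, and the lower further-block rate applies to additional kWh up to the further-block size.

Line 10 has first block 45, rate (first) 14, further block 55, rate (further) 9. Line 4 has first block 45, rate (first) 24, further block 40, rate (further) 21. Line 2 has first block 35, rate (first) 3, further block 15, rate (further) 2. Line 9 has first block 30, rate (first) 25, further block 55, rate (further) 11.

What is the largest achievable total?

Order all 8 blocks by rate: Line 9/first 25 > Line 4/first 24 > Line 4/second 21 > Line 10/first 14 > Line 9/second 11 > Line 10/second 9 > Line 2/first 3 > Line 2/second 2.
Line 9 first at 25: fill all 30 → 160 left.
Line 4 first at 24: fill all 45 → 115 left.
Line 4 second at 21: fill all 40 → 75 left.
Fill Line 10 first block (45 at 14) → 30 left.
Line 9/second: +30 of 55 at 11; pool empty.
Total = 25×30 + 24×45 + 21×40 + 14×45 + 11×30 = 3630.

3630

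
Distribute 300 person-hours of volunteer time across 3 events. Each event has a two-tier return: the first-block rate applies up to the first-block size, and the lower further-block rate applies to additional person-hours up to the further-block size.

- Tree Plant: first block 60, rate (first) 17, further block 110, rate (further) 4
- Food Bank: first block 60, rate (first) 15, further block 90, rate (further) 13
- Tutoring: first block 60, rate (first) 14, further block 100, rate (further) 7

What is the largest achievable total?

4140

Order all 6 blocks by rate: Tree Plant/tier1 17 > Food Bank/tier1 15 > Tutoring/tier1 14 > Food Bank/tier2 13 > Tutoring/tier2 7 > Tree Plant/tier2 4.
Tree Plant tier1 at 17: fill all 60 ; 240 left.
Fill Food Bank tier1 block (60 at 15) ; 180 left.
Tutoring/tier1 (14): +60 ; 120 left.
Food Bank tier2 at 13: fill all 90 ; 30 left.
Tutoring tier2 at 7: only 30 left, fill 30.
Total = 17×60 + 15×60 + 14×60 + 13×90 + 7×30 = 4140.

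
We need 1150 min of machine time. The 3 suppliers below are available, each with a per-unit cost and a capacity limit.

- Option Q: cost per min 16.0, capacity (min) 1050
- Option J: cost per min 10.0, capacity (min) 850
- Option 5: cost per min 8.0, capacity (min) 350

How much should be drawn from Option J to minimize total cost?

Cheapest first:
Option 5 at 8.0: take all 350 min — 800 still needed.
Take 800 from Option J at 10.0 to finish.
Option Q: unused.

800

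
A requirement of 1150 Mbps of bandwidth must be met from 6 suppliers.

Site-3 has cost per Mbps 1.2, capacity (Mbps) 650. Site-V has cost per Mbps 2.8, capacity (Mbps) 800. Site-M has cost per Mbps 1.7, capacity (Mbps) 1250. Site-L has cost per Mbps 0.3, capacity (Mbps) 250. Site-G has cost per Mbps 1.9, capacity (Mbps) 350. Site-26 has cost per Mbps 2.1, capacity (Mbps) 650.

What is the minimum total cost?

Use suppliers in increasing cost order.
Site-L at 0.3: take all 250 Mbps ; 900 still needed.
Site-3 (1.2): use full 650 ; 250 Mbps to go.
Take 250 from Site-M at 1.7 to finish.
Site-G, Site-26, Site-V: unused.
Cost = 250×0.3 + 650×1.2 + 250×1.7 = 1280.

1280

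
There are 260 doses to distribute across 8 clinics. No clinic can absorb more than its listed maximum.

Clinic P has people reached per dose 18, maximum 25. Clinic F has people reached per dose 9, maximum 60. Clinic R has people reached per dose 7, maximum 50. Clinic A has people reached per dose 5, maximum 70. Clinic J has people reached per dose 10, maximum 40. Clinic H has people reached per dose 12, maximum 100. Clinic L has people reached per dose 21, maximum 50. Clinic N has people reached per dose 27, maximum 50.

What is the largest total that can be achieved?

Highest people reached per dose first: Clinic N 27 > Clinic L 21 > Clinic P 18 > Clinic H 12 > Clinic J 10 > Clinic F 9 > Clinic R 7 > Clinic A 5.
Clinic N takes 50 to reach its cap of 50 ; 210 left.
Give Clinic L 50 to hit its cap of 50 ; 160 left.
Give Clinic P 25 to hit its cap of 25 ; 135 left.
Give Clinic H 100 to hit its cap of 100 ; 35 left.
Clinic J has room for 40 but only 35 remain, so it gets 35.
Total = 18×25 + 10×35 + 12×100 + 21×50 + 27×50 = 4400.

4400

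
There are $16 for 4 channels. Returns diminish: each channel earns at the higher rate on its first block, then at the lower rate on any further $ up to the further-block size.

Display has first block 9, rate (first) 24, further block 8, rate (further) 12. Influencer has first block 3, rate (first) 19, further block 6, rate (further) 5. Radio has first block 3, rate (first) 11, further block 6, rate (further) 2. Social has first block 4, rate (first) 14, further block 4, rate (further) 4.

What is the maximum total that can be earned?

Treat each block as its own option and order by rate: Display/tier1 24 > Influencer/tier1 19 > Social/tier1 14 > Display/tier2 12 > Radio/tier1 11 > Influencer/tier2 5 > Social/tier2 4 > Radio/tier2 2.
Display tier1 at 24: fill all 9 ; 7 left.
Fill Influencer tier1 block (3 at 19) ; 4 left.
Social/tier1 (14): +4 ; 0 left.
Total = 24×9 + 19×3 + 14×4 = 329.

329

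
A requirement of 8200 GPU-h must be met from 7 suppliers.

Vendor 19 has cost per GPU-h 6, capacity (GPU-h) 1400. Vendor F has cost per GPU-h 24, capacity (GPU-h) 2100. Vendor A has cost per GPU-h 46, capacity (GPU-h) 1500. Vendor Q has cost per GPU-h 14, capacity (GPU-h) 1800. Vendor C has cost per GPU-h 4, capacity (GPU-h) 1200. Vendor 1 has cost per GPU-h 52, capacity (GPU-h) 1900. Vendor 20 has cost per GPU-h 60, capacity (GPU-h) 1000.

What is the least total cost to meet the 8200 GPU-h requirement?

168200

Use suppliers in increasing cost order.
Vendor C (4): use full 1200 — 7000 GPU-h to go.
Take 1400 from Vendor 19 at 6 — need 5600 more.
Vendor Q at 14: take all 1800 GPU-h — 3800 still needed.
Vendor F (24): use full 2100 — 1700 GPU-h to go.
Vendor A at 46: take all 1500 GPU-h — 200 still needed.
Vendor 1 at 52: take 200 of its 1900 — requirement met.
Vendor 20: unused.
Cost = 1200×4 + 1400×6 + 1800×14 + 2100×24 + 1500×46 + 200×52 = 168200.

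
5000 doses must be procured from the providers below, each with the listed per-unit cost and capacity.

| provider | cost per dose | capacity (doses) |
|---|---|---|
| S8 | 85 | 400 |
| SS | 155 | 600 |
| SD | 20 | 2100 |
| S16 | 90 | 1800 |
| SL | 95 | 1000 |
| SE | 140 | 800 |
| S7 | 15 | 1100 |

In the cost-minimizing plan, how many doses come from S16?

Use providers in increasing cost order.
S7 (15): use full 1100 → 3900 doses to go.
Take 2100 from SD at 20 → need 1800 more.
Take 400 from S8 at 85 → need 1400 more.
Take 1400 from S16 at 90 to finish.
SL, SE, SS: unused.

1400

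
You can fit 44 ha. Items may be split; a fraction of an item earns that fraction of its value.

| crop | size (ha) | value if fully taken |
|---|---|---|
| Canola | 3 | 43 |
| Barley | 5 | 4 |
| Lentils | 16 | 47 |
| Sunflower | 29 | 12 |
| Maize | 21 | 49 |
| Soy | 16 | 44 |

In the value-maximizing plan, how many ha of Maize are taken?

Sort by value density: Canola 43/3≈14.3, Lentils 47/16≈2.94, Soy 44/16≈2.75, Maize 49/21≈2.33, Barley 4/5≈0.8, Sunflower 12/29≈0.414.
Take all of Canola (3 ha, value 43) → 41 ha left.
Lentils: take in full, 16 ha for value 47 → 25 left.
Soy: take in full, 16 ha for value 44 → 9 left.
9 ha left: a 9/21 share of Maize gives 49×9/21 = 21.

9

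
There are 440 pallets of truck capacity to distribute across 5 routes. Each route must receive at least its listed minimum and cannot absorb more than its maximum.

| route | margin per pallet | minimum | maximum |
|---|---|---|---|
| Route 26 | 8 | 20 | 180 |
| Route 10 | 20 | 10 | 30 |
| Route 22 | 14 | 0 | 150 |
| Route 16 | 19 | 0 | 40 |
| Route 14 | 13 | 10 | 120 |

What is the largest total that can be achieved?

5820

Meeting every minimum uses 20+10+0+0+10 = 40 pallets, leaving 400.
Order the routes by margin per pallet: Route 10 20 > Route 16 19 > Route 22 14 > Route 14 13 > Route 26 8.
Route 10: +20 to 30 (cap) ; 380 left.
Route 16 takes 40 more to reach its cap of 40 ; 340 left.
Route 22: +150 to 150 (cap) ; 190 left.
Route 14 takes 110 more to reach its cap of 120 ; 80 left.
Route 26 has room for 160 more but only 80 remain, so it gets 100.
Total = 8×100 + 20×30 + 14×150 + 19×40 + 13×120 = 5820.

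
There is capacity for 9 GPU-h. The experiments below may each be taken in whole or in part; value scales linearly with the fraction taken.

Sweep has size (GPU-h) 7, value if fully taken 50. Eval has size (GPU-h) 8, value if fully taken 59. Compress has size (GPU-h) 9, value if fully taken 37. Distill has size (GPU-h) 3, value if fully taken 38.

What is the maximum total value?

82.25

Rank by value-to-size ratio: Distill 38/3≈12.7, Eval 59/8≈7.38, Sweep 50/7≈7.14, Compress 37/9≈4.11.
Distill: take in full, 3 GPU-h for value 38 → 6 left.
6 GPU-h left: a 6/8 share of Eval gives 59×6/8 = 44.25.
Total value = 82.25.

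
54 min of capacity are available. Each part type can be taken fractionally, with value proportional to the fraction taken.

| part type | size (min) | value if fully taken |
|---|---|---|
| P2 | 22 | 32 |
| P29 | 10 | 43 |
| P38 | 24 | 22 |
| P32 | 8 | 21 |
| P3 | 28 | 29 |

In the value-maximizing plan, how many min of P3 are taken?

Best value per unit of size first: P29 43/10≈4.3, P32 21/8≈2.62, P2 32/22≈1.45, P3 29/28≈1.04, P38 22/24≈0.917.
All 10 min of P29 fit (value 43) ; 44 remain.
All 8 min of P32 fit (value 21) ; 36 remain.
All 22 min of P2 fit (value 32) ; 14 remain.
14 min left: a 14/28 share of P3 gives 29×14/28 = 14.5.

14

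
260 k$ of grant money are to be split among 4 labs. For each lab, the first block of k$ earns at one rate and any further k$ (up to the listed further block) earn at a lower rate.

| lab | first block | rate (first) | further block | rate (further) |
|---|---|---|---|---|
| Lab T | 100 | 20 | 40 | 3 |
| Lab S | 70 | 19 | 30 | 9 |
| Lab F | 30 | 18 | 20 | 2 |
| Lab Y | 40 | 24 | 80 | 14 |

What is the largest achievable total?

Order all 8 blocks by rate: Lab Y/first 24 > Lab T/first 20 > Lab S/first 19 > Lab F/first 18 > Lab Y/second 14 > Lab S/second 9 > Lab T/second 3 > Lab F/second 2.
Lab Y first at 24: fill all 40 ; 220 left.
Fill Lab T first block (100 at 20) ; 120 left.
Fill Lab S first block (70 at 19) ; 50 left.
Fill Lab F first block (30 at 18) ; 20 left.
Lab Y/second: +20 of 80 at 14; pool empty.
Total = 24×40 + 20×100 + 19×70 + 18×30 + 14×20 = 5110.

5110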